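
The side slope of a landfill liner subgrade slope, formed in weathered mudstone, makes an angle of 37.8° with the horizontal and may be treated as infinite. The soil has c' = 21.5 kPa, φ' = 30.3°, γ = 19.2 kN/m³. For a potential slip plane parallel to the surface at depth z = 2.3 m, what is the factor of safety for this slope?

For an infinite slope with a slip plane parallel to the surface (no pore pressure): FS = [c' + γz cos²β tanφ'] / [γz sinβ cosβ].
γz = 19.2·2.3 = 44.16 kN/m²
Numerator = 21.5 + 44.16·cos²37.8°·tan30.3° = 21.5 + 44.16·0.6243·0.5844 = 37.611 kPa
Denominator = 44.16·sin37.8°·cos37.8° = 44.16·0.6129·0.7902 = 21.386 kPa
FS = 37.611 / 21.386 = 1.759

FS = 1.76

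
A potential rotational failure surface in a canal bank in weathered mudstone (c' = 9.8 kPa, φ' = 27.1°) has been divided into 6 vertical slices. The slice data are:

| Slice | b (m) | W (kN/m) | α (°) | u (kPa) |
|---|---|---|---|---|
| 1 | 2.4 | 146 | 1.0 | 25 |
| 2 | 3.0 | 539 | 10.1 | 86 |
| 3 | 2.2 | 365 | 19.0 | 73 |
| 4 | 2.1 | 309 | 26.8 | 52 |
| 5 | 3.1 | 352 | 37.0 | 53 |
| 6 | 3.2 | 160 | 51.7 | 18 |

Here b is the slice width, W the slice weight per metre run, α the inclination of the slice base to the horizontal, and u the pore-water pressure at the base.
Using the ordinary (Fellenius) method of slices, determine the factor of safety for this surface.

FS = 0.84

Ordinary method of slices: FS = Σ[c'·Δl_i + (W_i cosα_i − u_i·Δl_i)·tanφ'] / Σ W_i sinα_i, with Δl_i = b_i / cosα_i.
Slice 1: Δl = 2.4/cos1.0° = 2.400 m; N'_1 = 146·cos1.0° − 25·2.400 = 86.0; c'Δl = 23.52; W sinα = 2.5
Slice 2: Δl = 3.0/cos10.1° = 3.047 m; N'_2 = 539·cos10.1° − 86·3.047 = 268.6; c'Δl = 29.86; W sinα = 94.5
Slice 3: Δl = 2.2/cos19.0° = 2.327 m; N'_3 = 365·cos19.0° − 73·2.327 = 175.3; c'Δl = 22.80; W sinα = 118.8
Slice 4: Δl = 2.1/cos26.8° = 2.353 m; N'_4 = 309·cos26.8° − 52·2.353 = 153.5; c'Δl = 23.06; W sinα = 139.3
Slice 5: Δl = 3.1/cos37.0° = 3.882 m; N'_5 = 352·cos37.0° − 53·3.882 = 75.4; c'Δl = 38.04; W sinα = 211.8
Slice 6: Δl = 3.2/cos51.7° = 5.163 m; N'_6 = 160·cos51.7° − 18·5.163 = 6.2; c'Δl = 50.60; W sinα = 125.6
Σc'Δl = 187.9 kN/m; ΣN' = 764.9 kN/m; ΣW sinα = 692.6 kN/m
Resisting = 187.9 + 764.9·tan27.1° = 187.9 + 391.4 = 579.3 kN/m
FS = 579.3 / 692.6 = 0.836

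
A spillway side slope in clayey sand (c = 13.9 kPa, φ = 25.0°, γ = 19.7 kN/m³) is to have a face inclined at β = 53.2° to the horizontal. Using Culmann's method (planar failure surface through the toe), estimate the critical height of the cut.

Culmann's analysis gives the critical failure plane at α_cr = (β + φ)/2 = (53.2 + 25.0)/2 = 39.1°, and the critical height
H_c = (4c/γ) · sinβ cosφ / [1 − cos(β − φ)]
    = (4·13.9/19.7) · sin53.2°·cos25.0° / [1 − cos(28.2°)]
    = 2.822 · 0.8007·0.9063 / [1 − 0.8813]
    = 2.822 · 0.7257 / 0.1187
    = 17.26 m

H_c = 17.26 m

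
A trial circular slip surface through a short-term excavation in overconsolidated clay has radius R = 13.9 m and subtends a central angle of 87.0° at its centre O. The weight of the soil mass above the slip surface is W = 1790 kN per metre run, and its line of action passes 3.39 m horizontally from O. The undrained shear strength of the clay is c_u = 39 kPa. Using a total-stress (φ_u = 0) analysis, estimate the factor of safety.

FS = 1.89

Taking moments about the centre O, the resisting moment is provided by the undrained shear strength acting along the arc:
Arc length L_a = R·θ = 13.9·(87.0°·π/180) = 13.9·1.5184 = 21.11 m
M_R = c_u·L_a·R = 39·21.11·13.9 = 11441.7 kN·m/m
M_D = W·d = 1790·3.39 = 6068.1 kN·m/m
FS = M_R / M_D = 11441.7 / 6068.1 = 1.886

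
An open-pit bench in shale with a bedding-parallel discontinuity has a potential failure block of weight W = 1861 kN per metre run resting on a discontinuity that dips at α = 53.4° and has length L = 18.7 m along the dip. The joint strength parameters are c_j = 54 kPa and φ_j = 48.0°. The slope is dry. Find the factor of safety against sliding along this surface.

Resolving the block weight along and normal to the plane and applying the Mohr–Coulomb strength on the joint:
N' = W cosα = 1861·cos53.4° = 1109.6 kN/m
Driving force T = W sinα = 1861·sin53.4° = 1494.0 kN/m
Resisting force R = c_j·L + N'·tanφ_j = 54·18.7 + 1109.6·tan48.0° = 1009.8 + 1232.3 = 2242.1 kN/m
FS = R / T = 2242.1 / 1494.0 = 1.501

FS = 1.50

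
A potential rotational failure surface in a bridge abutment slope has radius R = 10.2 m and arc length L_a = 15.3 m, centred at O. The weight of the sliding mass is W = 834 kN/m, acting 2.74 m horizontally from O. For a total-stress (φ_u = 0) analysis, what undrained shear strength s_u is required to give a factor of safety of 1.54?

s_u = 22.5 kPa

FS = s_u·L_a·R / (W·d), so s_u = FS·W·d / (L_a·R).
s_u = 1.54·834·2.74 / (15.30·10.2) = 3519.1 / 156.06 = 22.55 kPa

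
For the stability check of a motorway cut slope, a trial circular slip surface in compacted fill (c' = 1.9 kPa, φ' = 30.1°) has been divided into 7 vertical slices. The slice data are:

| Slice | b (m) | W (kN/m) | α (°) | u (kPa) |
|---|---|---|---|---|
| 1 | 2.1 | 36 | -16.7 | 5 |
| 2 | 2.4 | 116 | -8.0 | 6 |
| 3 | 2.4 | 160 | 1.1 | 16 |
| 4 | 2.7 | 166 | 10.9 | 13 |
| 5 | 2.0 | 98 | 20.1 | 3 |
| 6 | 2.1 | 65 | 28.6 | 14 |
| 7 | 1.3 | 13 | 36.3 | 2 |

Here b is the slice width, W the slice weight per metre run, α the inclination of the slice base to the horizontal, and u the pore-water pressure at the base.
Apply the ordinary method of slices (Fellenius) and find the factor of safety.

Ordinary method of slices: FS = Σ[c'·Δl_i + (W_i cosα_i − u_i·Δl_i)·tanφ'] / Σ W_i sinα_i, with Δl_i = b_i / cosα_i.
Slice 1: Δl = 2.1/cos(-16.7°) = 2.192 m; N'_1 = 36·cos(-16.7°) − 5·2.192 = 23.5; c'Δl = 4.17; W sinα = -10.3
Slice 2: Δl = 2.4/cos(-8.0°) = 2.424 m; N'_2 = 116·cos(-8.0°) − 6·2.424 = 100.3; c'Δl = 4.60; W sinα = -16.1
Slice 3: Δl = 2.4/cos1.1° = 2.400 m; N'_3 = 160·cos1.1° − 16·2.400 = 121.6; c'Δl = 4.56; W sinα = 3.1
Slice 4: Δl = 2.7/cos10.9° = 2.750 m; N'_4 = 166·cos10.9° − 13·2.750 = 127.3; c'Δl = 5.22; W sinα = 31.4
Slice 5: Δl = 2.0/cos20.1° = 2.130 m; N'_5 = 98·cos20.1° − 3·2.130 = 85.6; c'Δl = 4.05; W sinα = 33.7
Slice 6: Δl = 2.1/cos28.6° = 2.392 m; N'_6 = 65·cos28.6° − 14·2.392 = 23.6; c'Δl = 4.54; W sinα = 31.1
Slice 7: Δl = 1.3/cos36.3° = 1.613 m; N'_7 = 13·cos36.3° − 2·1.613 = 7.3; c'Δl = 3.06; W sinα = 7.7
Σc'Δl = 30.2 kN/m; ΣN' = 489.1 kN/m; ΣW sinα = 80.5 kN/m
Resisting = 30.2 + 489.1·tan30.1° = 30.2 + 283.5 = 313.8 kN/m
FS = 313.8 / 80.5 = 3.899

FS = 3.90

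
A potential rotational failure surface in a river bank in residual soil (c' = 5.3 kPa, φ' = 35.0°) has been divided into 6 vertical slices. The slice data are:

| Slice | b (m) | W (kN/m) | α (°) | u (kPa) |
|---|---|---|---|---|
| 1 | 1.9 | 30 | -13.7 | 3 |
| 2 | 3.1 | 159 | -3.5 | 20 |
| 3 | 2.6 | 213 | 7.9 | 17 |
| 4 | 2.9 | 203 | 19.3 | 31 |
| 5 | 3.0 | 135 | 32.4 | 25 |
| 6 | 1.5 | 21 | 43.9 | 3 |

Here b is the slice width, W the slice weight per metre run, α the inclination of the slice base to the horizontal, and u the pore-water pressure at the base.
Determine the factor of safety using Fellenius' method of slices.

Ordinary method of slices: FS = Σ[c'·Δl_i + (W_i cosα_i − u_i·Δl_i)·tanφ'] / Σ W_i sinα_i, with Δl_i = b_i / cosα_i.
Slice 1: Δl = 1.9/cos(-13.7°) = 1.956 m; N'_1 = 30·cos(-13.7°) − 3·1.956 = 23.3; c'Δl = 10.36; W sinα = -7.1
Slice 2: Δl = 3.1/cos(-3.5°) = 3.106 m; N'_2 = 159·cos(-3.5°) − 20·3.106 = 96.6; c'Δl = 16.46; W sinα = -9.7
Slice 3: Δl = 2.6/cos7.9° = 2.625 m; N'_3 = 213·cos7.9° − 17·2.625 = 166.4; c'Δl = 13.91; W sinα = 29.3
Slice 4: Δl = 2.9/cos19.3° = 3.073 m; N'_4 = 203·cos19.3° − 31·3.073 = 96.3; c'Δl = 16.29; W sinα = 67.1
Slice 5: Δl = 3.0/cos32.4° = 3.553 m; N'_5 = 135·cos32.4° − 25·3.553 = 25.2; c'Δl = 18.83; W sinα = 72.3
Slice 6: Δl = 1.5/cos43.9° = 2.082 m; N'_6 = 21·cos43.9° − 3·2.082 = 8.9; c'Δl = 11.03; W sinα = 14.6
Σc'Δl = 86.9 kN/m; ΣN' = 416.6 kN/m; ΣW sinα = 166.5 kN/m
Resisting = 86.9 + 416.6·tan35.0° = 86.9 + 291.7 = 378.6 kN/m
FS = 378.6 / 166.5 = 2.274

FS = 2.27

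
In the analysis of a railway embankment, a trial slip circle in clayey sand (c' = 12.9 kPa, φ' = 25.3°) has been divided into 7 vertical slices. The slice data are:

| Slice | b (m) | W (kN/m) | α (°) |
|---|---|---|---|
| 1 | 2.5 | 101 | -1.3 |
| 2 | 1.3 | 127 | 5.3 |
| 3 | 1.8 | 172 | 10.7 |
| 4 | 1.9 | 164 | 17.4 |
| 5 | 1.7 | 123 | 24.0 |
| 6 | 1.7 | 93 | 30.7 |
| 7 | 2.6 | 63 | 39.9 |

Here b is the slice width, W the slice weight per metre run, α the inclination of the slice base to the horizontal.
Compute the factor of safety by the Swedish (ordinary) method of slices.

Ordinary method of slices: FS = Σ[c'·Δl_i + (W_i cosα_i)·tanφ'] / Σ W_i sinα_i, with Δl_i = b_i / cosα_i.
Slice 1: Δl = 2.5/cos(-1.3°) = 2.501 m; N'_1 = 101·cos(-1.3°) = 101.0; c'Δl = 32.26; W sinα = -2.3
Slice 2: Δl = 1.3/cos5.3° = 1.306 m; N'_2 = 127·cos5.3° = 126.5; c'Δl = 16.84; W sinα = 11.7
Slice 3: Δl = 1.8/cos10.7° = 1.832 m; N'_3 = 172·cos10.7° = 169.0; c'Δl = 23.63; W sinα = 31.9
Slice 4: Δl = 1.9/cos17.4° = 1.991 m; N'_4 = 164·cos17.4° = 156.5; c'Δl = 25.69; W sinα = 49.0
Slice 5: Δl = 1.7/cos24.0° = 1.861 m; N'_5 = 123·cos24.0° = 112.4; c'Δl = 24.01; W sinα = 50.0
Slice 6: Δl = 1.7/cos30.7° = 1.977 m; N'_6 = 93·cos30.7° = 80.0; c'Δl = 25.50; W sinα = 47.5
Slice 7: Δl = 2.6/cos39.9° = 3.389 m; N'_7 = 63·cos39.9° = 48.3; c'Δl = 43.72; W sinα = 40.4
Σc'Δl = 191.6 kN/m; ΣN' = 793.6 kN/m; ΣW sinα = 228.3 kN/m
Resisting = 191.6 + 793.6·tan25.3° = 191.6 + 375.1 = 566.8 kN/m
FS = 566.8 / 228.3 = 2.482

FS = 2.48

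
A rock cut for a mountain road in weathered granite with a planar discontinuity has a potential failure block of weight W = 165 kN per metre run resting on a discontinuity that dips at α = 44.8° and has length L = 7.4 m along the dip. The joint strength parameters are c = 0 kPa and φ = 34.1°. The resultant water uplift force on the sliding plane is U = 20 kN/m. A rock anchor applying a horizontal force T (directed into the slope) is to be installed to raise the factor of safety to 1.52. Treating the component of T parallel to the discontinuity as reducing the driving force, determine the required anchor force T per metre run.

T = 71 kN/m

Resolving forces along and normal to the sliding plane, with the horizontal anchor force T adding T·sinα to the effective normal force and T·cosα acting up the plane against the driving force:
FS = [cL + (W cosα − U + T sinα) tanφ] / [W sinα − T cosα]
Without the anchor: N' = 97.1 kN/m, driving T_d = 116.3 kN/m, resisting R = 0·7.4 + 97.1·tan34.1° = 65.7 kN/m, FS = 0.57.
Setting FS = 1.52 and solving for T:
1.52·(116.3 − T cos44.8°) = 65.7 + T sin44.8°·tan34.1°
T·(sin44.8°·tan34.1° + 1.52·cos44.8°) = 1.52·116.3 − 65.7
T·(0.7046·0.6771 + 1.52·0.7096) = 176.7 − 65.7 = 111.0
T·1.5556 = 111.0
T = 71.4 kN/m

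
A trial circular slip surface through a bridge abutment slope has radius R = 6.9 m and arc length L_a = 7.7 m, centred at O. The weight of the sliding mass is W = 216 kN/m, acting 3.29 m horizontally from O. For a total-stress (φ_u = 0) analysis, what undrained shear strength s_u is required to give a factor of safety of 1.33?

FS = s_u·L_a·R / (W·d), so s_u = FS·W·d / (L_a·R).
s_u = 1.33·216·3.29 / (7.70·6.9) = 945.2 / 53.13 = 17.79 kPa

s_u = 17.8 kPa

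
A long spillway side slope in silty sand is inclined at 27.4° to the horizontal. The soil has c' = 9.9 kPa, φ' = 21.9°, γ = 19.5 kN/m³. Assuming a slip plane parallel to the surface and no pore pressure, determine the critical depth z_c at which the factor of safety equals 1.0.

Setting FS = 1.00 in FS = [c' + γz cos²β tanφ'] / [γz sinβ cosβ] and solving for z:
z = c' / [γ cosβ (FS·sinβ − cosβ·tanφ')]
  = 9.9 / [19.5·cos27.4°·(1.00·sin27.4° − cos27.4°·tan21.9°)]
  = 9.9 / [19.5·0.8878·(1.00·0.4602 − 0.8878·0.4020)]
  = 9.9 / 1.7884 = 5.536 m

z_c = 5.54 m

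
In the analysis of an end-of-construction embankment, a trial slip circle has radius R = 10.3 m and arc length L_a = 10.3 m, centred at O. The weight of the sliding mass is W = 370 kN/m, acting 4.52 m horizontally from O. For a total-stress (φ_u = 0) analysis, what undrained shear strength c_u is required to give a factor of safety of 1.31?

FS = c_u·L_a·R / (W·d), so c_u = FS·W·d / (L_a·R).
c_u = 1.31·370·4.52 / (10.30·10.3) = 2190.8 / 106.09 = 20.65 kPa

c_u = 20.7 kPa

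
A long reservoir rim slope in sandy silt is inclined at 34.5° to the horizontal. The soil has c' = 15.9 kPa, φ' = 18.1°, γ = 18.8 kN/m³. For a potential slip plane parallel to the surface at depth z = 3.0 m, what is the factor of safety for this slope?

For an infinite slope with a slip plane parallel to the surface (no pore pressure): FS = [c' + γz cos²β tanφ'] / [γz sinβ cosβ].
γz = 18.8·3.0 = 56.40 kN/m²
Numerator = 15.9 + 56.40·cos²34.5°·tan18.1° = 15.9 + 56.40·0.6792·0.3269 = 28.420 kPa
Denominator = 56.40·sin34.5°·cos34.5° = 56.40·0.5664·0.8241 = 26.327 kPa
FS = 28.420 / 26.327 = 1.080

FS = 1.08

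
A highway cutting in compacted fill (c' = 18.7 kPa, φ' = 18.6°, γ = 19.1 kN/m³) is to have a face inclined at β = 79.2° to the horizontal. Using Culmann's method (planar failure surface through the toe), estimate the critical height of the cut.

Culmann's analysis gives the critical failure plane at α_cr = (β + φ')/2 = (79.2 + 18.6)/2 = 48.9°, and the critical height
H_c = (4c'/γ) · sinβ cosφ' / [1 − cos(β − φ')]
    = (4·18.7/19.1) · sin79.2°·cos18.6° / [1 − cos(60.6°)]
    = 3.916 · 0.9823·0.9478 / [1 − 0.4909]
    = 3.916 · 0.9310 / 0.5091
    = 7.16 m

H_c = 7.16 m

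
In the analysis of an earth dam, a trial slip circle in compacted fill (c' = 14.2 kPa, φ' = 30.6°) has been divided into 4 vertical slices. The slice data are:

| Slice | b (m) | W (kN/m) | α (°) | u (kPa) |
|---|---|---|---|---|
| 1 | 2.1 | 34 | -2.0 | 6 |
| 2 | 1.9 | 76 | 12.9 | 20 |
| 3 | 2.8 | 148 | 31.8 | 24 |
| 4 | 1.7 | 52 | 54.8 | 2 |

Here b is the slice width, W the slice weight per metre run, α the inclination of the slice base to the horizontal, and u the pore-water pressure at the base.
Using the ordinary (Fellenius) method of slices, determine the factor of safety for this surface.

FS = 1.63

Ordinary method of slices: FS = Σ[c'·Δl_i + (W_i cosα_i − u_i·Δl_i)·tanφ'] / Σ W_i sinα_i, with Δl_i = b_i / cosα_i.
Slice 1: Δl = 2.1/cos(-2.0°) = 2.101 m; N'_1 = 34·cos(-2.0°) − 6·2.101 = 21.4; c'Δl = 29.84; W sinα = -1.2
Slice 2: Δl = 1.9/cos12.9° = 1.949 m; N'_2 = 76·cos12.9° − 20·1.949 = 35.1; c'Δl = 27.68; W sinα = 17.0
Slice 3: Δl = 2.8/cos31.8° = 3.295 m; N'_3 = 148·cos31.8° − 24·3.295 = 46.7; c'Δl = 46.78; W sinα = 78.0
Slice 4: Δl = 1.7/cos54.8° = 2.949 m; N'_4 = 52·cos54.8° − 2·2.949 = 24.1; c'Δl = 41.88; W sinα = 42.5
Σc'Δl = 146.2 kN/m; ΣN' = 127.3 kN/m; ΣW sinα = 136.3 kN/m
Resisting = 146.2 + 127.3·tan30.6° = 146.2 + 75.3 = 221.4 kN/m
FS = 221.4 / 136.3 = 1.625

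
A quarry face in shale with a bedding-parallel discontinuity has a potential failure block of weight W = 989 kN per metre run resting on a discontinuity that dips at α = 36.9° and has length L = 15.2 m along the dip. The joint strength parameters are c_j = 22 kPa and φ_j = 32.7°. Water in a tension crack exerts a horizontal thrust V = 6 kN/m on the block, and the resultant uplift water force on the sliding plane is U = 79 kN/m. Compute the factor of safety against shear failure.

Resolving the block weight along and normal to the plane and applying the Mohr–Coulomb strength on the joint:
N' = W cosα − U − V sinα = 989·cos36.9° − 79 − 6·sin36.9° = 708.3 kN/m
Driving force T = W sinα + V cosα = 989·sin36.9° + 6·cos36.9° = 598.6 kN/m
Resisting force R = c_j·L + N'·tanφ_j = 22·15.2 + 708.3·tan32.7° = 334.4 + 454.7 = 789.1 kN/m
FS = R / T = 789.1 / 598.6 = 1.318

FS = 1.32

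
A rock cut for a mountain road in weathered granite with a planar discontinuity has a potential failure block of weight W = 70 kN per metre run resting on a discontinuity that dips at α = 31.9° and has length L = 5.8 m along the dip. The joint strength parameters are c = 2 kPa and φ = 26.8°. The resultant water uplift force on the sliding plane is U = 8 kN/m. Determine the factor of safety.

Resolving the block weight along and normal to the plane and applying the Mohr–Coulomb strength on the joint:
N' = W cosα − U = 70·cos31.9° − 8 = 51.4 kN/m
Driving force T = W sinα = 70·sin31.9° = 37.0 kN/m
Resisting force R = c·L + N'·tanφ = 2·5.8 + 51.4·tan26.8° = 11.6 + 26.0 = 37.6 kN/m
FS = R / T = 37.6 / 37.0 = 1.016

FS = 1.02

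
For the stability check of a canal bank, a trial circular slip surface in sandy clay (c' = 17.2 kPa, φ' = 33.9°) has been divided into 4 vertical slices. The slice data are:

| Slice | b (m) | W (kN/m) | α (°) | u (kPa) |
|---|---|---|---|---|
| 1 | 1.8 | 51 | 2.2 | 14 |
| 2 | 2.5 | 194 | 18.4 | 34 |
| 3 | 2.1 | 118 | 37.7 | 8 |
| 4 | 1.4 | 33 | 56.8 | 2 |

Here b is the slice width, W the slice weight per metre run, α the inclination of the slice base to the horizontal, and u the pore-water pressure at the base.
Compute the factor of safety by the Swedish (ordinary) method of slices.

Ordinary method of slices: FS = Σ[c'·Δl_i + (W_i cosα_i − u_i·Δl_i)·tanφ'] / Σ W_i sinα_i, with Δl_i = b_i / cosα_i.
Slice 1: Δl = 1.8/cos2.2° = 1.801 m; N'_1 = 51·cos2.2° − 14·1.801 = 25.7; c'Δl = 30.98; W sinα = 2.0
Slice 2: Δl = 2.5/cos18.4° = 2.635 m; N'_2 = 194·cos18.4° − 34·2.635 = 94.5; c'Δl = 45.32; W sinα = 61.2
Slice 3: Δl = 2.1/cos37.7° = 2.654 m; N'_3 = 118·cos37.7° − 8·2.654 = 72.1; c'Δl = 45.65; W sinα = 72.2
Slice 4: Δl = 1.4/cos56.8° = 2.557 m; N'_4 = 33·cos56.8° − 2·2.557 = 13.0; c'Δl = 43.98; W sinα = 27.6
Σc'Δl = 165.9 kN/m; ΣN' = 205.3 kN/m; ΣW sinα = 163.0 kN/m
Resisting = 165.9 + 205.3·tan33.9° = 165.9 + 138.0 = 303.9 kN/m
FS = 303.9 / 163.0 = 1.865

FS = 1.86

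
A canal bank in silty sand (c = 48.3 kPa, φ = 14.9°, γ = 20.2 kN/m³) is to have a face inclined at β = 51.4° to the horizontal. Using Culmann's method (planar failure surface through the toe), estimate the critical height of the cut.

Culmann's analysis gives the critical failure plane at α_cr = (β + φ)/2 = (51.4 + 14.9)/2 = 33.1°, and the critical height
H_c = (4c/γ) · sinβ cosφ / [1 − cos(β − φ)]
    = (4·48.3/20.2) · sin51.4°·cos14.9° / [1 − cos(36.5°)]
    = 9.564 · 0.7815·0.9664 / [1 − 0.8039]
    = 9.564 · 0.7552 / 0.1961
    = 36.83 m

H_c = 36.83 m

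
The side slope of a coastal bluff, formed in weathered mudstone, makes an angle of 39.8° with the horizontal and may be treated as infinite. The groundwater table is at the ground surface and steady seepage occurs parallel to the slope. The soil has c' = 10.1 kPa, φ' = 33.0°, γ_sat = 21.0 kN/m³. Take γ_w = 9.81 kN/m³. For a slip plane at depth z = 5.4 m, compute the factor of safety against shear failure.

FS = 0.60

With seepage parallel to the slope and the water table at the surface, the effective normal stress on the slip plane uses the buoyant unit weight γ' = γ_sat − γ_w while the driving shear stress uses γ_sat:
FS = [c' + γ' z cos²β tanφ'] / [γ_sat z sinβ cosβ]
γ' = 21.0 − 9.81 = 11.19 kN/m³
Numerator = 10.1 + 11.19·5.4·cos²39.8°·tan33.0° = 10.1 + 11.19·5.4·0.5903·0.6494 = 33.262 kPa
Denominator = 21.0·5.4·sin39.8°·cos39.8° = 21.0·5.4·0.6401·0.7683 = 55.769 kPa
FS = 33.262 / 55.769 = 0.596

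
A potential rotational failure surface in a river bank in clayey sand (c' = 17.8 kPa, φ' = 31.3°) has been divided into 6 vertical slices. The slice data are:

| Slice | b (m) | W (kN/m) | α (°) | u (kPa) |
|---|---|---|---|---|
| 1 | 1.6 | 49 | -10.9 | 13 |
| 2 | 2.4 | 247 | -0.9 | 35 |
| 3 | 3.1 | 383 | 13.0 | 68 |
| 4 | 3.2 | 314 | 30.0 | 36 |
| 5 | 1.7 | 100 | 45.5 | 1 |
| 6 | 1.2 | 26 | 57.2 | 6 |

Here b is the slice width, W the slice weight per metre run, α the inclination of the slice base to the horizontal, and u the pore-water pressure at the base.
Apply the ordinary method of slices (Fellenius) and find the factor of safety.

Ordinary method of slices: FS = Σ[c'·Δl_i + (W_i cosα_i − u_i·Δl_i)·tanφ'] / Σ W_i sinα_i, with Δl_i = b_i / cosα_i.
Slice 1: Δl = 1.6/cos(-10.9°) = 1.629 m; N'_1 = 49·cos(-10.9°) − 13·1.629 = 26.9; c'Δl = 29.00; W sinα = -9.3
Slice 2: Δl = 2.4/cos(-0.9°) = 2.400 m; N'_2 = 247·cos(-0.9°) − 35·2.400 = 163.0; c'Δl = 42.73; W sinα = -3.9
Slice 3: Δl = 3.1/cos13.0° = 3.182 m; N'_3 = 383·cos13.0° − 68·3.182 = 156.8; c'Δl = 56.63; W sinα = 86.2
Slice 4: Δl = 3.2/cos30.0° = 3.695 m; N'_4 = 314·cos30.0° − 36·3.695 = 138.9; c'Δl = 65.77; W sinα = 157.0
Slice 5: Δl = 1.7/cos45.5° = 2.425 m; N'_5 = 100·cos45.5° − 1·2.425 = 67.7; c'Δl = 43.17; W sinα = 71.3
Slice 6: Δl = 1.2/cos57.2° = 2.215 m; N'_6 = 26·cos57.2° − 6·2.215 = 0.8; c'Δl = 39.43; W sinα = 21.9
Σc'Δl = 276.7 kN/m; ΣN' = 554.1 kN/m; ΣW sinα = 323.2 kN/m
Resisting = 276.7 + 554.1·tan31.3° = 276.7 + 336.9 = 613.6 kN/m
FS = 613.6 / 323.2 = 1.899

FS = 1.90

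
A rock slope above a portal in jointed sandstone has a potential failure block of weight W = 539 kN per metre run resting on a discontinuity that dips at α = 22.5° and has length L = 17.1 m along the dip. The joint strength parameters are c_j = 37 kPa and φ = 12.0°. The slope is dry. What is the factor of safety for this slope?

FS = 3.58

Resolving the block weight along and normal to the plane and applying the Mohr–Coulomb strength on the joint:
N' = W cosα = 539·cos22.5° = 498.0 kN/m
Driving force T = W sinα = 539·sin22.5° = 206.3 kN/m
Resisting force R = c_j·L + N'·tanφ = 37·17.1 + 498.0·tan12.0° = 632.7 + 105.8 = 738.5 kN/m
FS = R / T = 738.5 / 206.3 = 3.581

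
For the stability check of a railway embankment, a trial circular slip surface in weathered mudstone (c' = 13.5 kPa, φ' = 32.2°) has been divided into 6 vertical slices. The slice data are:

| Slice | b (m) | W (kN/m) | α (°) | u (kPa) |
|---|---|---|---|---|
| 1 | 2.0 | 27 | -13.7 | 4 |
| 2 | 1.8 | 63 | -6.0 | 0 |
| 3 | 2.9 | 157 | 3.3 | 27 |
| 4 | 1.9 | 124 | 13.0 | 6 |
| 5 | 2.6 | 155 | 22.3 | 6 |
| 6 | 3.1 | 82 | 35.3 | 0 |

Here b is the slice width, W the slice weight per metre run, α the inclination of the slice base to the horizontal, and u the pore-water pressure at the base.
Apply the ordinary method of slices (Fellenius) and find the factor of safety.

FS = 3.82

Ordinary method of slices: FS = Σ[c'·Δl_i + (W_i cosα_i − u_i·Δl_i)·tanφ'] / Σ W_i sinα_i, with Δl_i = b_i / cosα_i.
Slice 1: Δl = 2.0/cos(-13.7°) = 2.059 m; N'_1 = 27·cos(-13.7°) − 4·2.059 = 18.0; c'Δl = 27.79; W sinα = -6.4
Slice 2: Δl = 1.8/cos(-6.0°) = 1.810 m; N'_2 = 63·cos(-6.0°) − 0·1.810 = 62.7; c'Δl = 24.43; W sinα = -6.6
Slice 3: Δl = 2.9/cos3.3° = 2.905 m; N'_3 = 157·cos3.3° − 27·2.905 = 78.3; c'Δl = 39.22; W sinα = 9.0
Slice 4: Δl = 1.9/cos13.0° = 1.950 m; N'_4 = 124·cos13.0° − 6·1.950 = 109.1; c'Δl = 26.32; W sinα = 27.9
Slice 5: Δl = 2.6/cos22.3° = 2.810 m; N'_5 = 155·cos22.3° − 6·2.810 = 126.5; c'Δl = 37.94; W sinα = 58.8
Slice 6: Δl = 3.1/cos35.3° = 3.798 m; N'_6 = 82·cos35.3° − 0·3.798 = 66.9; c'Δl = 51.28; W sinα = 47.4
Σc'Δl = 207.0 kN/m; ΣN' = 461.6 kN/m; ΣW sinα = 130.2 kN/m
Resisting = 207.0 + 461.6·tan32.2° = 207.0 + 290.7 = 497.6 kN/m
FS = 497.6 / 130.2 = 3.824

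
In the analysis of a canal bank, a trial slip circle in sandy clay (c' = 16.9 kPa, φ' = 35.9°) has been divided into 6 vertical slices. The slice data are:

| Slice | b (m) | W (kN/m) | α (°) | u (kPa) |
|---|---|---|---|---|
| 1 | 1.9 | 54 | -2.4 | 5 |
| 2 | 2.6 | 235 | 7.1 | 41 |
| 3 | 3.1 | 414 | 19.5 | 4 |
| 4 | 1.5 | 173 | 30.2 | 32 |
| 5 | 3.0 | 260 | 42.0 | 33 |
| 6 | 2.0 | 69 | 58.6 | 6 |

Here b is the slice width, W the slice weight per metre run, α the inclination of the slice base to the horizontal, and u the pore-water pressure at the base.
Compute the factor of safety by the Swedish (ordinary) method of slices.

Ordinary method of slices: FS = Σ[c'·Δl_i + (W_i cosα_i − u_i·Δl_i)·tanφ'] / Σ W_i sinα_i, with Δl_i = b_i / cosα_i.
Slice 1: Δl = 1.9/cos(-2.4°) = 1.902 m; N'_1 = 54·cos(-2.4°) − 5·1.902 = 44.4; c'Δl = 32.14; W sinα = -2.3
Slice 2: Δl = 2.6/cos7.1° = 2.620 m; N'_2 = 235·cos7.1° − 41·2.620 = 125.8; c'Δl = 44.28; W sinα = 29.0
Slice 3: Δl = 3.1/cos19.5° = 3.289 m; N'_3 = 414·cos19.5° − 4·3.289 = 377.1; c'Δl = 55.58; W sinα = 138.2
Slice 4: Δl = 1.5/cos30.2° = 1.736 m; N'_4 = 173·cos30.2° − 32·1.736 = 94.0; c'Δl = 29.33; W sinα = 87.0
Slice 5: Δl = 3.0/cos42.0° = 4.037 m; N'_5 = 260·cos42.0° − 33·4.037 = 60.0; c'Δl = 68.22; W sinα = 174.0
Slice 6: Δl = 2.0/cos58.6° = 3.839 m; N'_6 = 69·cos58.6° − 6·3.839 = 12.9; c'Δl = 64.87; W sinα = 58.9
Σc'Δl = 294.4 kN/m; ΣN' = 714.2 kN/m; ΣW sinα = 484.9 kN/m
Resisting = 294.4 + 714.2·tan35.9° = 294.4 + 517.0 = 811.4 kN/m
FS = 811.4 / 484.9 = 1.673

FS = 1.67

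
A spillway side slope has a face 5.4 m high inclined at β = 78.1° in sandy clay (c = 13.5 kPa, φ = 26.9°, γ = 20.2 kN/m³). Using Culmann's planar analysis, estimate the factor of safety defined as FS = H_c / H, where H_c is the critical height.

FS = 1.16

H_c = (4c/γ) · sinβ cosφ / [1 − cos(β − φ)]
    = (4·13.5/20.2) · sin78.1°·cos26.9° / [1 − cos51.2°]
    = 2.673 · 0.8726 / 0.3734 = 6.25 m
FS = H_c / H = 6.25 / 5.4 = 1.157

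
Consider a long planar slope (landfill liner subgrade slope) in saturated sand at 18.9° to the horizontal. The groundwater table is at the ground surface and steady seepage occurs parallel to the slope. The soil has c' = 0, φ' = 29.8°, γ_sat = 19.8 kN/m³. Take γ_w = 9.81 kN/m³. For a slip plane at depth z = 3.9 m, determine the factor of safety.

FS = 0.84

With seepage parallel to the slope and the water table at the surface, the effective normal stress on the slip plane uses the buoyant unit weight γ' = γ_sat − γ_w while the driving shear stress uses γ_sat:
FS = [c' + γ' z cos²β tanφ'] / [γ_sat z sinβ cosβ]
(For c' = 0 this reduces to FS = (γ'/γ_sat)·tanφ'/tanβ.)
γ' = 19.8 − 9.81 = 9.99 kN/m³
Numerator = 0.0 + 9.99·3.9·cos²18.9°·tan29.8° = 0.0 + 9.99·3.9·0.8951·0.5727 = 19.972 kPa
Denominator = 19.8·3.9·sin18.9°·cos18.9° = 19.8·3.9·0.3239·0.9461 = 23.664 kPa
FS = 19.972 / 23.664 = 0.844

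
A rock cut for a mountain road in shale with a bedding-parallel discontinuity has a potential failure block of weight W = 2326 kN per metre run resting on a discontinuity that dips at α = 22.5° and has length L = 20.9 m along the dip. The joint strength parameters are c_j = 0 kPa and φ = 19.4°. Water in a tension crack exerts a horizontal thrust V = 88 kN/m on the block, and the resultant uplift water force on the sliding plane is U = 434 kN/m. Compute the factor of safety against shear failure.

FS = 0.61

Resolving the block weight along and normal to the plane and applying the Mohr–Coulomb strength on the joint:
N' = W cosα − U − V sinα = 2326·cos22.5° − 434 − 88·sin22.5° = 1681.3 kN/m
Driving force T = W sinα + V cosα = 2326·sin22.5° + 88·cos22.5° = 971.4 kN/m
Resisting force R = c_j·L + N'·tanφ = 0·20.9 + 1681.3·tan19.4° = 0.0 + 592.1 = 592.1 kN/m
FS = R / T = 592.1 / 971.4 = 0.609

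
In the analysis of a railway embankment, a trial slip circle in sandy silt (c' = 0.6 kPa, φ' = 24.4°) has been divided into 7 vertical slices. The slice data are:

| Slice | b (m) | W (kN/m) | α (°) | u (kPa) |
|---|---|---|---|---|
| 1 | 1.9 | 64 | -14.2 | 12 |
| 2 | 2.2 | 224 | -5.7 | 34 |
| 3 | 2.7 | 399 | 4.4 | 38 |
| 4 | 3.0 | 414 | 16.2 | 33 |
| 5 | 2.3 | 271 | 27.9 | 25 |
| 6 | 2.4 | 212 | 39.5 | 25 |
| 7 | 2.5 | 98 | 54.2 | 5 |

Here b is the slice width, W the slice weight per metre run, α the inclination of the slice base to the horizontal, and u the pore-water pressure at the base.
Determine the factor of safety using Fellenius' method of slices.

FS = 1.11

Ordinary method of slices: FS = Σ[c'·Δl_i + (W_i cosα_i − u_i·Δl_i)·tanφ'] / Σ W_i sinα_i, with Δl_i = b_i / cosα_i.
Slice 1: Δl = 1.9/cos(-14.2°) = 1.960 m; N'_1 = 64·cos(-14.2°) − 12·1.960 = 38.5; c'Δl = 1.18; W sinα = -15.7
Slice 2: Δl = 2.2/cos(-5.7°) = 2.211 m; N'_2 = 224·cos(-5.7°) − 34·2.211 = 147.7; c'Δl = 1.33; W sinα = -22.2
Slice 3: Δl = 2.7/cos4.4° = 2.708 m; N'_3 = 399·cos4.4° − 38·2.708 = 294.9; c'Δl = 1.62; W sinα = 30.6
Slice 4: Δl = 3.0/cos16.2° = 3.124 m; N'_4 = 414·cos16.2° − 33·3.124 = 294.5; c'Δl = 1.87; W sinα = 115.5
Slice 5: Δl = 2.3/cos27.9° = 2.602 m; N'_5 = 271·cos27.9° − 25·2.602 = 174.4; c'Δl = 1.56; W sinα = 126.8
Slice 6: Δl = 2.4/cos39.5° = 3.110 m; N'_6 = 212·cos39.5° − 25·3.110 = 85.8; c'Δl = 1.87; W sinα = 134.8
Slice 7: Δl = 2.5/cos54.2° = 4.274 m; N'_7 = 98·cos54.2° − 5·4.274 = 36.0; c'Δl = 2.56; W sinα = 79.5
Σc'Δl = 12.0 kN/m; ΣN' = 1071.9 kN/m; ΣW sinα = 449.3 kN/m
Resisting = 12.0 + 1071.9·tan24.4° = 12.0 + 486.2 = 498.2 kN/m
FS = 498.2 / 449.3 = 1.109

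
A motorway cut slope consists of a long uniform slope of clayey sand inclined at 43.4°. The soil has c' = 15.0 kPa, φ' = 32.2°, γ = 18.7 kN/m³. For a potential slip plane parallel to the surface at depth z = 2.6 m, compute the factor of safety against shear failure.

FS = 1.28

For an infinite slope with a slip plane parallel to the surface (no pore pressure): FS = [c' + γz cos²β tanφ'] / [γz sinβ cosβ].
γz = 18.7·2.6 = 48.62 kN/m²
Numerator = 15.0 + 48.62·cos²43.4°·tan32.2° = 15.0 + 48.62·0.5279·0.6297 = 31.163 kPa
Denominator = 48.62·sin43.4°·cos43.4° = 48.62·0.6871·0.7266 = 24.272 kPa
FS = 31.163 / 24.272 = 1.284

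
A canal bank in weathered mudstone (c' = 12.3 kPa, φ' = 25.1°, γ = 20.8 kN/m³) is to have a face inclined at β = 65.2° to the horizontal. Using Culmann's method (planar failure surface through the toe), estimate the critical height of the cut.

H_c = 8.27 m

Culmann's analysis gives the critical failure plane at α_cr = (β + φ')/2 = (65.2 + 25.1)/2 = 45.2°, and the critical height
H_c = (4c'/γ) · sinβ cosφ' / [1 − cos(β − φ')]
    = (4·12.3/20.8) · sin65.2°·cos25.1° / [1 − cos(40.1°)]
    = 2.365 · 0.9078·0.9056 / [1 − 0.7649]
    = 2.365 · 0.8221 / 0.2351
    = 8.27 m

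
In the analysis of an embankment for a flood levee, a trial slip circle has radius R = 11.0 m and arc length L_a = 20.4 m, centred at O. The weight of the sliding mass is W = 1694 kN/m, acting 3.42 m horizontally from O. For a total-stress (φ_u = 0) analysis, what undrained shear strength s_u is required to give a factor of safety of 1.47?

s_u = 38.0 kPa

FS = s_u·L_a·R / (W·d), so s_u = FS·W·d / (L_a·R).
s_u = 1.47·1694·3.42 / (20.40·11.0) = 8516.4 / 224.40 = 37.95 kPa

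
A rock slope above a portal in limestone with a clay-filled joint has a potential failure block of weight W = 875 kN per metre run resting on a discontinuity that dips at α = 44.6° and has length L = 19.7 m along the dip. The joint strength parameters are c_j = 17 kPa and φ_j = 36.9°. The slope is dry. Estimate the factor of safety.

Resolving the block weight along and normal to the plane and applying the Mohr–Coulomb strength on the joint:
N' = W cosα = 875·cos44.6° = 623.0 kN/m
Driving force T = W sinα = 875·sin44.6° = 614.4 kN/m
Resisting force R = c_j·L + N'·tanφ_j = 17·19.7 + 623.0·tan36.9° = 334.9 + 467.8 = 802.7 kN/m
FS = R / T = 802.7 / 614.4 = 1.306

FS = 1.31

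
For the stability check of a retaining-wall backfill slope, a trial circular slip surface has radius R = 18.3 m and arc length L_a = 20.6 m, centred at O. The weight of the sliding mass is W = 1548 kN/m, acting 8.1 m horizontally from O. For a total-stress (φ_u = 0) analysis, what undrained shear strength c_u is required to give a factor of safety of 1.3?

FS = c_u·L_a·R / (W·d), so c_u = FS·W·d / (L_a·R).
c_u = 1.3·1548·8.1 / (20.60·18.3) = 16300.4 / 376.98 = 43.24 kPa

c_u = 43.2 kPa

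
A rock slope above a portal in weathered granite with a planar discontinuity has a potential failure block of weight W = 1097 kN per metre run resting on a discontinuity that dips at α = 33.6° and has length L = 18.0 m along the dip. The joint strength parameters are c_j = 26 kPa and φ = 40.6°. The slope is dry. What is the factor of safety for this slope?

Resolving the block weight along and normal to the plane and applying the Mohr–Coulomb strength on the joint:
N' = W cosα = 1097·cos33.6° = 913.7 kN/m
Driving force T = W sinα = 1097·sin33.6° = 607.1 kN/m
Resisting force R = c_j·L + N'·tanφ = 26·18.0 + 913.7·tan40.6° = 468.0 + 783.1 = 1251.1 kN/m
FS = R / T = 1251.1 / 607.1 = 2.061

FS = 2.06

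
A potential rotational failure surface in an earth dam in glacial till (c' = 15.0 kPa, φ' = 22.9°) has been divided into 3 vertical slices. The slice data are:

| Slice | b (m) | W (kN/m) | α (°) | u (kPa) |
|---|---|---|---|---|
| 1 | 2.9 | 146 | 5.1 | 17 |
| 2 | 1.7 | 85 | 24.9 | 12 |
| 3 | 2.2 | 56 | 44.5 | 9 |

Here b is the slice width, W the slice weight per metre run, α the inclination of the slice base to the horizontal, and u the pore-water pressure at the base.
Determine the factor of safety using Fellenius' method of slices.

Ordinary method of slices: FS = Σ[c'·Δl_i + (W_i cosα_i − u_i·Δl_i)·tanφ'] / Σ W_i sinα_i, with Δl_i = b_i / cosα_i.
Slice 1: Δl = 2.9/cos5.1° = 2.912 m; N'_1 = 146·cos5.1° − 17·2.912 = 95.9; c'Δl = 43.67; W sinα = 13.0
Slice 2: Δl = 1.7/cos24.9° = 1.874 m; N'_2 = 85·cos24.9° − 12·1.874 = 54.6; c'Δl = 28.11; W sinα = 35.8
Slice 3: Δl = 2.2/cos44.5° = 3.084 m; N'_3 = 56·cos44.5° − 9·3.084 = 12.2; c'Δl = 46.27; W sinα = 39.3
Σc'Δl = 118.1 kN/m; ΣN' = 162.7 kN/m; ΣW sinα = 88.0 kN/m
Resisting = 118.1 + 162.7·tan22.9° = 118.1 + 68.7 = 186.8 kN/m
FS = 186.8 / 88.0 = 2.122

FS = 2.12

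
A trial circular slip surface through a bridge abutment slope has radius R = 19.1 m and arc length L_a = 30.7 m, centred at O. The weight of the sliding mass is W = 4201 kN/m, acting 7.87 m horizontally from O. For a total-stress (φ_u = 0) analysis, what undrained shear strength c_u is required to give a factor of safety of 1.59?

FS = c_u·L_a·R / (W·d), so c_u = FS·W·d / (L_a·R).
c_u = 1.59·4201·7.87 / (30.70·19.1) = 52568.4 / 586.37 = 89.65 kPa

c_u = 89.7 kPa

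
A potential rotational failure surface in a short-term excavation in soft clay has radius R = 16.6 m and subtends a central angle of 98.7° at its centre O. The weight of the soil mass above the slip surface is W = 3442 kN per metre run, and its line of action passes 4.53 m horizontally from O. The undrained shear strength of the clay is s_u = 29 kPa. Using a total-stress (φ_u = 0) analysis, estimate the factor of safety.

Taking moments about the centre O, the resisting moment is provided by the undrained shear strength acting along the arc:
Arc length L_a = R·θ = 16.6·(98.7°·π/180) = 16.6·1.7226 = 28.60 m
M_R = s_u·L_a·R = 29·28.60·16.6 = 13766.0 kN·m/m
M_D = W·d = 3442·4.53 = 15592.3 kN·m/m
FS = M_R / M_D = 13766.0 / 15592.3 = 0.883

FS = 0.88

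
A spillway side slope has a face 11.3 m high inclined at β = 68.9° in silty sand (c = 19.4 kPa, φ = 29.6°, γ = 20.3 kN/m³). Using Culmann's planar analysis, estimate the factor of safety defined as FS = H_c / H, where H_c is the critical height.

FS = 1.21

H_c = (4c/γ) · sinβ cosφ / [1 − cos(β − φ)]
    = (4·19.4/20.3) · sin68.9°·cos29.6° / [1 − cos39.3°]
    = 3.823 · 0.8112 / 0.2262 = 13.71 m
FS = H_c / H = 13.71 / 11.3 = 1.213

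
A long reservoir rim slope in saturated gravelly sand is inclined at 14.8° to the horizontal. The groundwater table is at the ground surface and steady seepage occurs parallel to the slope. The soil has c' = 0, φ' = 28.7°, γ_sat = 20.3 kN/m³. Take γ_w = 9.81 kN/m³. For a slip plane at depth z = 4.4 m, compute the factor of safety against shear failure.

With seepage parallel to the slope and the water table at the surface, the effective normal stress on the slip plane uses the buoyant unit weight γ' = γ_sat − γ_w while the driving shear stress uses γ_sat:
FS = [c' + γ' z cos²β tanφ'] / [γ_sat z sinβ cosβ]
(For c' = 0 this reduces to FS = (γ'/γ_sat)·tanφ'/tanβ.)
γ' = 20.3 − 9.81 = 10.49 kN/m³
Numerator = 0.0 + 10.49·4.4·cos²14.8°·tan28.7° = 0.0 + 10.49·4.4·0.9347·0.5475 = 23.621 kPa
Denominator = 20.3·4.4·sin14.8°·cos14.8° = 20.3·4.4·0.2554·0.9668 = 22.059 kPa
FS = 23.621 / 22.059 = 1.071

FS = 1.07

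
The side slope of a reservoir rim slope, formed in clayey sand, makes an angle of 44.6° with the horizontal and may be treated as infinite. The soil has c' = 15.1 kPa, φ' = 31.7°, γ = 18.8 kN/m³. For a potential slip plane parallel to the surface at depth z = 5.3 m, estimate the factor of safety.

FS = 0.93

For an infinite slope with a slip plane parallel to the surface (no pore pressure): FS = [c' + γz cos²β tanφ'] / [γz sinβ cosβ].
γz = 18.8·5.3 = 99.64 kN/m²
Numerator = 15.1 + 99.64·cos²44.6°·tan31.7° = 15.1 + 99.64·0.5070·0.6176 = 46.299 kPa
Denominator = 99.64·sin44.6°·cos44.6° = 99.64·0.7022·0.7120 = 49.815 kPa
FS = 46.299 / 49.815 = 0.929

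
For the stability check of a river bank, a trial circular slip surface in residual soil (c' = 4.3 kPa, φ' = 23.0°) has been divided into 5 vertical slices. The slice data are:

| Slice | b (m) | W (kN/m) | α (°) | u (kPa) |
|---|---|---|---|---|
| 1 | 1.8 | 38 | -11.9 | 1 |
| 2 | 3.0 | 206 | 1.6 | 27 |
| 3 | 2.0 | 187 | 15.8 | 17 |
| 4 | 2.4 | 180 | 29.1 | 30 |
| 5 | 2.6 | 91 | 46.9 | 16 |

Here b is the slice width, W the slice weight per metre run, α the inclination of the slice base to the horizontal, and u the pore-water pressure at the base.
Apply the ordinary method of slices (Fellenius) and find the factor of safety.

FS = 1.08

Ordinary method of slices: FS = Σ[c'·Δl_i + (W_i cosα_i − u_i·Δl_i)·tanφ'] / Σ W_i sinα_i, with Δl_i = b_i / cosα_i.
Slice 1: Δl = 1.8/cos(-11.9°) = 1.840 m; N'_1 = 38·cos(-11.9°) − 1·1.840 = 35.3; c'Δl = 7.91; W sinα = -7.8
Slice 2: Δl = 3.0/cos1.6° = 3.001 m; N'_2 = 206·cos1.6° − 27·3.001 = 124.9; c'Δl = 12.91; W sinα = 5.8
Slice 3: Δl = 2.0/cos15.8° = 2.079 m; N'_3 = 187·cos15.8° − 17·2.079 = 144.6; c'Δl = 8.94; W sinα = 50.9
Slice 4: Δl = 2.4/cos29.1° = 2.747 m; N'_4 = 180·cos29.1° − 30·2.747 = 74.9; c'Δl = 11.81; W sinα = 87.5
Slice 5: Δl = 2.6/cos46.9° = 3.805 m; N'_5 = 91·cos46.9° − 16·3.805 = 1.3; c'Δl = 16.36; W sinα = 66.4
Σc'Δl = 57.9 kN/m; ΣN' = 381.0 kN/m; ΣW sinα = 202.8 kN/m
Resisting = 57.9 + 381.0·tan23.0° = 57.9 + 161.7 = 219.7 kN/m
FS = 219.7 / 202.8 = 1.083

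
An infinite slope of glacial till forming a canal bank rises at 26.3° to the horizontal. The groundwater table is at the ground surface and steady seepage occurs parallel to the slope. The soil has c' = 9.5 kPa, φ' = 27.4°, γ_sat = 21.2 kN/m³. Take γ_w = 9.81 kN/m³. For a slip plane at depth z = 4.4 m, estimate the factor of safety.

With seepage parallel to the slope and the water table at the surface, the effective normal stress on the slip plane uses the buoyant unit weight γ' = γ_sat − γ_w while the driving shear stress uses γ_sat:
FS = [c' + γ' z cos²β tanφ'] / [γ_sat z sinβ cosβ]
γ' = 21.2 − 9.81 = 11.39 kN/m³
Numerator = 9.5 + 11.39·4.4·cos²26.3°·tan27.4° = 9.5 + 11.39·4.4·0.8037·0.5184 = 30.378 kPa
Denominator = 21.2·4.4·sin26.3°·cos26.3° = 21.2·4.4·0.4431·0.8965 = 37.051 kPa
FS = 30.378 / 37.051 = 0.820

FS = 0.82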